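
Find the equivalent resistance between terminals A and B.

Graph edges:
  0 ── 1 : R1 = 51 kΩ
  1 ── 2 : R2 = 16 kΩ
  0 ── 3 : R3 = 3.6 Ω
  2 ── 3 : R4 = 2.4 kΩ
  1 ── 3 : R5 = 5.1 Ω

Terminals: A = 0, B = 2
The network is not a plain series/parallel combination. Inject a 1 A test current into terminal A (node 0) and return it from terminal B (node 2); then R_eq = V_A / (1 A).
Nodal analysis, taking node 2 as the 0 V reference.
Current source I_test pushes 1 A into node 0 and draws it out of node 2.
KCL at each unknown node (sum of currents leaving = 0; resistances in Ω):
  Node 0: (V_0 - V_1)/51000 + (V_0 - V_3)/3.6 - 1 = 0
  Node 1: (V_1 - V_0)/51000 + (V_1 - 0)/16000 + (V_1 - V_3)/5.1 = 0
  Node 3: (V_3 - V_0)/3.6 + (V_3 - V_1)/5.1 + (V_3 - 0)/2400 = 0
Collecting terms (coefficients in siemens):
  0.2778·V_0 - 0.00001961·V_1 - 0.2778·V_3 = 1
  0.1962·V_1 - 0.00001961·V_0 - 0.1961·V_3 = 0
  0.4743·V_3 - 0.2778·V_0 - 0.1961·V_1 = 0
Solving these 3 simultaneous equations (Gaussian elimination) gives:
  V_0 = 2091 V, V_1 = 2086 V, V_3 = 2087 V
R_eq = V_0 / 1 A = 2091 Ω = 2.091 kΩ

Final answer: 2.091 kΩ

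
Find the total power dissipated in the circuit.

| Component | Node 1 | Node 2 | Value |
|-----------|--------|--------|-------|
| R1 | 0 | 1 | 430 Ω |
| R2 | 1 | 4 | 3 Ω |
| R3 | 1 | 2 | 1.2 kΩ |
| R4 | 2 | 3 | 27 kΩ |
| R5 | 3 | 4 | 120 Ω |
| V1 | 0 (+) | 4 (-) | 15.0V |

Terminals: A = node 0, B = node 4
Nodal analysis, taking node 4 as the 0 V reference.
Source V1 fixes V_0 = 15 V.
KCL at each unknown node (sum of currents leaving = 0; resistances in Ω):
  Node 1: (V_1 - 15)/430 + (V_1 - 0)/3 + (V_1 - V_2)/1200 = 0
  Node 2: (V_2 - V_1)/1200 + (V_2 - V_3)/27000 = 0
  Node 3: (V_3 - V_2)/27000 + (V_3 - 0)/120 = 0
Collecting terms (coefficients in siemens):
  0.3365·V_1 - 0.0008333·V_2 = 0.03488
  0.0008704·V_2 - 0.0008333·V_1 - 0.00003704·V_3 = 0
  0.00837·V_3 - 0.00003704·V_2 = 0
Solving these 3 simultaneous equations (Gaussian elimination) gives:
  V_1 = 0.1039 V, V_2 = 0.09951 V, V_3 = 0.0004403 V
Power in each resistor, P = (ΔV)²/R:
  P_R1 = (15 - 0.1039)²/430 = 0.516 W
  P_R2 = (0.1039 - 0)²/3 = 0.003599 W
  P_R3 = (0.1039 - 0.09951)²/1200 = 0.00000001616 W
  P_R4 = (0.09951 - 0.0004403)²/27000 = 0.0000003635 W
  P_R5 = (0.0004403 - 0)²/120 = 0.000000001616 W
P_total = P_R1 + P_R2 + P_R3 + P_R4 + P_R5 = 0.5196 W

Final answer: 0.5196 W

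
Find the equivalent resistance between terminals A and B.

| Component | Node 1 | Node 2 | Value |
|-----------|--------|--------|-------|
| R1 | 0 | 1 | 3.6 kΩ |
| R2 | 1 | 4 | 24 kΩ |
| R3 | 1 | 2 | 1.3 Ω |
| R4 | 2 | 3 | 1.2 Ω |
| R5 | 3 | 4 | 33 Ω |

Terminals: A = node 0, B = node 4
Reduce the network between node 0 (A) and node 4 (B) by series/parallel combination:
  Rs1 = R3 + R4 (series, joined only at node 2) = 1.3 + 1.2 = 2.5 Ω
  Rs2 = R5 + Rs1 (series, joined only at node 3) = 33 + 2.5 = 35.5 Ω
  Rp1 = R2 ‖ Rs2 (parallel, both between nodes 1 and 4) = 1/(1/24000 + 1/35.5) = 35.45 Ω
  Rs3 = R1 + Rp1 (series, joined only at node 1) = 3600 + 35.45 = 3635 Ω
R_eq = 3.635 kΩ

Final answer: 3.635 kΩ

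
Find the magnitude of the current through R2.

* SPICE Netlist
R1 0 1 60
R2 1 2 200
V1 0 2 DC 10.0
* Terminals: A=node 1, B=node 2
Nodal analysis, taking node 2 as the 0 V reference.
Source V1 fixes V_0 = 10 V.
KCL at each unknown node (sum of currents leaving = 0; resistances in Ω):
  Node 1: (V_1 - 10)/60 + (V_1 - 0)/200 = 0
Collecting terms: 0.02167 × V_1 = 0.1667  =>  V_1 = 7.692 V
I_R2 = (V_1 - V_2)/R2 = (7.692 - 0)/200 = 0.03846 A
|I_R2| = 0.03846 A

Final answer: |I_R2| = 0.03846 A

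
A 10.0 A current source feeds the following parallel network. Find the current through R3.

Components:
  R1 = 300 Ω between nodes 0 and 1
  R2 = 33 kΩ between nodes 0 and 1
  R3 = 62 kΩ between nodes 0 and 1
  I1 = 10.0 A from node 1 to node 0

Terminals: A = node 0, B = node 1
All resistors sit directly between nodes 0 and 1, so they are in parallel and share one voltage V; the full source current 10 A splits among them.
1/R_par = 1/300 + 1/33000 + 1/62000 = 0.00338 S  =>  R_par = 295.9 Ω
V = I × R_par = 10 × 295.9 = 2959 V
I_R3 = V/R3 = 2959/62000 = 0.04772 A

Final answer: 0.04772 A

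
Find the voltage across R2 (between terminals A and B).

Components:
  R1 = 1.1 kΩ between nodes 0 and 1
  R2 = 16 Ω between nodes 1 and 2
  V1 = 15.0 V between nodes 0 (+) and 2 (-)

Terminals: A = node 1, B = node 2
R1 and R2 are in series across V1 (node 0 → node 1 → node 2), and the output A–B is taken across R2, so this is a voltage divider.
Series current: I = V1/(R1 + R2) = 15/(1100 + 16) = 15/1116 = 0.01344 A
V_R2 = I × R2 = V1 × R2/(R1 + R2) = 15 × 16/1116 = 0.2151 V

Final answer: 0.2151 V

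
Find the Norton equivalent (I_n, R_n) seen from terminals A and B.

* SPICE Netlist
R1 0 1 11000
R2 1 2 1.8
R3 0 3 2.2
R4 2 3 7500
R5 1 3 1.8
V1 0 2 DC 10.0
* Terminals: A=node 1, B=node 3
Find the Thévenin equivalent first; then I_n = V_th/R_th and R_n = R_th.
Step 1 — V_th is the open-circuit voltage V_A - V_B (nothing connected across the terminals).
Nodal analysis, taking node 2 as the 0 V reference.
Source V1 fixes V_0 = 10 V.
KCL at each unknown node (sum of currents leaving = 0; resistances in Ω):
  Node 1: (V_1 - 10)/11000 + (V_1 - 0)/1.8 + (V_1 - V_3)/1.8 = 0
  Node 3: (V_3 - 10)/2.2 + (V_3 - 0)/7500 + (V_3 - V_1)/1.8 = 0
Collecting terms (coefficients in siemens):
  1.111·V_1 - 0.5556·V_3 = 0.0009091
  1.01·V_3 - 0.5556·V_1 = 4.545
Determinant D = (1.111)(1.01) - (-0.5556)(-0.5556) = 0.8139
V_1 = [(0.0009091)(1.01) - (-0.5556)(4.545)]/D = 3.104 V
V_3 = [(1.111)(4.545) - (0.0009091)(-0.5556)]/D = 6.206 V
V_th = V_1 - V_3 = 3.104 - 6.206 = -3.103 V
Step 2 — R_th: zero the source — replace V1 by a short circuit (node 2 merges into node 0) — and find the resistance seen between A (node 1) and B (node 3).
Reduce the network between node 1 (A) and node 3 (B) by series/parallel combination:
  Rp1 = R1 ‖ R2 (parallel, both between nodes 0 and 1) = 1/(1/11000 + 1/1.8) = 1.8 Ω
  Rp2 = R3 ‖ R4 (parallel, both between nodes 0 and 3) = 1/(1/2.2 + 1/7500) = 2.199 Ω
  Rs1 = Rp1 + Rp2 (series, joined only at node 0) = 1.8 + 2.199 = 3.999 Ω
  Rp3 = R5 ‖ Rs1 (parallel, both between nodes 1 and 3) = 1/(1/1.8 + 1/3.999) = 1.241 Ω
R_th = 1.241 Ω
I_n = V_th/R_th = -3.103/1.241 = -2.499 A, and R_n = R_th = 1.241 Ω

Final answer: I_n = -2.499 A, R_n = 1.241 Ω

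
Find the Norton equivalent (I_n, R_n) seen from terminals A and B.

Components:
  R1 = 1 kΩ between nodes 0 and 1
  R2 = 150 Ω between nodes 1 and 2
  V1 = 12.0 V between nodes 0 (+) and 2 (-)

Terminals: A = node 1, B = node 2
Find the Thévenin equivalent first; then I_n = V_th/R_th and R_n = R_th.
Step 1 — V_th is the open-circuit voltage V_A - V_B (nothing connected across the terminals).
Nodal analysis, taking node 2 as the 0 V reference.
Source V1 fixes V_0 = 12 V.
KCL at each unknown node (sum of currents leaving = 0; resistances in Ω):
  Node 1: (V_1 - 12)/1000 + (V_1 - 0)/150 = 0
Collecting terms: 0.007667 × V_1 = 0.012  =>  V_1 = 1.565 V
V_th = V_1 - V_2 = 1.565 - 0 = 1.565 V
Step 2 — R_th: zero the source — replace V1 by a short circuit (node 2 merges into node 0) — and find the resistance seen between A (node 1) and B (node 0).
Reduce the network between node 1 (A) and node 0 (B) by series/parallel combination:
  Rp1 = R1 ‖ R2 (parallel, both between nodes 0 and 1) = 1/(1/1000 + 1/150) = 130.4 Ω
R_th = 130.4 Ω
I_n = V_th/R_th = 1.565/130.4 = 0.012 A, and R_n = R_th = 130.4 Ω

Final answer: I_n = 0.012 A, R_n = 130.4 Ω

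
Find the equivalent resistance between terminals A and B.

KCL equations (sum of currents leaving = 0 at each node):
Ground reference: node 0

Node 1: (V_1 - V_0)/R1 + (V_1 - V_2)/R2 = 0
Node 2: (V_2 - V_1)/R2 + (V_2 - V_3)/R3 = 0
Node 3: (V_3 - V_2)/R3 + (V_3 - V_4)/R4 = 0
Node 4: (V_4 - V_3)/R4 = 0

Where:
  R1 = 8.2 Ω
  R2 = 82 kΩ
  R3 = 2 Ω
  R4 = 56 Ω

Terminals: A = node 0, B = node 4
Reduce the network between node 0 (A) and node 4 (B) by series/parallel combination:
  Rs1 = R1 + R2 (series, joined only at node 1) = 8.2 + 82000 = 82010 Ω
  Rs2 = R3 + Rs1 (series, joined only at node 2) = 2 + 82010 = 82010 Ω
  Rs3 = R4 + Rs2 (series, joined only at node 3) = 56 + 82010 = 82070 Ω
R_eq = 82.07 kΩ

Final answer: 82.07 kΩ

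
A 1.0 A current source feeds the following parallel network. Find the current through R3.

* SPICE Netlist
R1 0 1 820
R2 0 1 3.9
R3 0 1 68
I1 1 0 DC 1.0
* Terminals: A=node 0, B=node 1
All resistors sit directly between nodes 0 and 1, so they are in parallel and share one voltage V; the full source current 1 A splits among them.
1/R_par = 1/820 + 1/3.9 + 1/68 = 0.2723 S  =>  R_par = 3.672 Ω
V = I × R_par = 1 × 3.672 = 3.672 V
I_R3 = V/R3 = 3.672/68 = 0.054 A

Final answer: 0.054 A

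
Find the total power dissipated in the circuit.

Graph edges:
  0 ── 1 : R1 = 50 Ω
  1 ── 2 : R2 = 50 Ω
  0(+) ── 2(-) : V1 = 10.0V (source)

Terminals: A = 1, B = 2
Nodal analysis, taking node 2 as the 0 V reference.
Source V1 fixes V_0 = 10 V.
KCL at each unknown node (sum of currents leaving = 0; resistances in Ω):
  Node 1: (V_1 - 10)/50 + (V_1 - 0)/50 = 0
Collecting terms: 0.04 × V_1 = 0.2  =>  V_1 = 5 V
Power in each resistor, P = (ΔV)²/R:
  P_R1 = (10 - 5)²/50 = 0.5 W
  P_R2 = (5 - 0)²/50 = 0.5 W
P_total = P_R1 + P_R2 = 1 W

Final answer: 1 W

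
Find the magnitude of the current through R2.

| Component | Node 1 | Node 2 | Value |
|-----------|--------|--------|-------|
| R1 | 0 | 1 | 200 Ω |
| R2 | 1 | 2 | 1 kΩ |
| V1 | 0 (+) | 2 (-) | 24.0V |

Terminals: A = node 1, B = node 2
Nodal analysis, taking node 2 as the 0 V reference.
Source V1 fixes V_0 = 24 V.
KCL at each unknown node (sum of currents leaving = 0; resistances in Ω):
  Node 1: (V_1 - 24)/200 + (V_1 - 0)/1000 = 0
Collecting terms: 0.006 × V_1 = 0.12  =>  V_1 = 20 V
I_R2 = (V_1 - V_2)/R2 = (20 - 0)/1000 = 0.02 A
|I_R2| = 0.02 A

Final answer: |I_R2| = 0.02 A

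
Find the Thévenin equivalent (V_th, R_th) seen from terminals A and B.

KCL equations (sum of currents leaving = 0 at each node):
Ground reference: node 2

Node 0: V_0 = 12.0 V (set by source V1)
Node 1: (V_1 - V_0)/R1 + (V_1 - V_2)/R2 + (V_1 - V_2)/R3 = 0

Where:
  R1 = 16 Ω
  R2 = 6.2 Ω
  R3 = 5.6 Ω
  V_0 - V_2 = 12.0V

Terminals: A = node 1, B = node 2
Step 1 — V_th is the open-circuit voltage V_A - V_B (nothing connected across the terminals).
Nodal analysis, taking node 2 as the 0 V reference.
Source V1 fixes V_0 = 12 V.
KCL at each unknown node (sum of currents leaving = 0; resistances in Ω):
  Node 1: (V_1 - 12)/16 + (V_1 - 0)/6.2 + (V_1 - 0)/5.6 = 0
Collecting terms: 0.4024 × V_1 = 0.75  =>  V_1 = 1.864 V
V_th = V_1 - V_2 = 1.864 - 0 = 1.864 V
Step 2 — R_th: zero the source — replace V1 by a short circuit (node 2 merges into node 0) — and find the resistance seen between A (node 1) and B (node 0).
Reduce the network between node 1 (A) and node 0 (B) by series/parallel combination:
  Rp1 = R1 ‖ R2 ‖ R3 (parallel, all between nodes 0 and 1) = 1/(1/16 + 1/6.2 + 1/5.6) = 2.485 Ω
R_th = 2.485 Ω

Final answer: V_th = 1.864 V, R_th = 2.485 Ω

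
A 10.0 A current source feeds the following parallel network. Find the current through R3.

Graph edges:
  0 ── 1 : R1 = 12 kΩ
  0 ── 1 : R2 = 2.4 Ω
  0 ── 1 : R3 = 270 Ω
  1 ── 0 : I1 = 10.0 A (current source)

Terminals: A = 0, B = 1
All resistors sit directly between nodes 0 and 1, so they are in parallel and share one voltage V; the full source current 10 A splits among them.
1/R_par = 1/12000 + 1/2.4 + 1/270 = 0.4205 S  =>  R_par = 2.378 Ω
V = I × R_par = 10 × 2.378 = 23.78 V
I_R3 = V/R3 = 23.78/270 = 0.08809 A

Final answer: 0.08809 A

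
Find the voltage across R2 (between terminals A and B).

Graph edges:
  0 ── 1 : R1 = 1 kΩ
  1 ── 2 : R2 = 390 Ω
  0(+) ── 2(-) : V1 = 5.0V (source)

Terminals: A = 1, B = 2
R1 and R2 are in series across V1 (node 0 → node 1 → node 2), and the output A–B is taken across R2, so this is a voltage divider.
Series current: I = V1/(R1 + R2) = 5/(1000 + 390) = 5/1390 = 0.003597 A
V_R2 = I × R2 = V1 × R2/(R1 + R2) = 5 × 390/1390 = 1.403 V

Final answer: 1.403 V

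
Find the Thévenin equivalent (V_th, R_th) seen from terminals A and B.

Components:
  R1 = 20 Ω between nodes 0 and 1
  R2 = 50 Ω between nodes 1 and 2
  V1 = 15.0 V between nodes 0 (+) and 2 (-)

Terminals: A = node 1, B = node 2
Step 1 — V_th is the open-circuit voltage V_A - V_B (nothing connected across the terminals).
Nodal analysis, taking node 2 as the 0 V reference.
Source V1 fixes V_0 = 15 V.
KCL at each unknown node (sum of currents leaving = 0; resistances in Ω):
  Node 1: (V_1 - 15)/20 + (V_1 - 0)/50 = 0
Collecting terms: 0.07 × V_1 = 0.75  =>  V_1 = 10.71 V
V_th = V_1 - V_2 = 10.71 - 0 = 10.71 V
Step 2 — R_th: zero the source — replace V1 by a short circuit (node 2 merges into node 0) — and find the resistance seen between A (node 1) and B (node 0).
Reduce the network between node 1 (A) and node 0 (B) by series/parallel combination:
  Rp1 = R1 ‖ R2 (parallel, both between nodes 0 and 1) = 1/(1/20 + 1/50) = 14.29 Ω
R_th = 14.29 Ω

Final answer: V_th = 10.71 V, R_th = 14.29 Ω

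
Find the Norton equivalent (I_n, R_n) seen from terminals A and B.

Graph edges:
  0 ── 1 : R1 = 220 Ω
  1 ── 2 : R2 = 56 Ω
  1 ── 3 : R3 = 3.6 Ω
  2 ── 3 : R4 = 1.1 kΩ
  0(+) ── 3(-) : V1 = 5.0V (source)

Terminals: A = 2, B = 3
Find the Thévenin equivalent first; then I_n = V_th/R_th and R_n = R_th.
Step 1 — V_th is the open-circuit voltage V_A - V_B (nothing connected across the terminals).
Nodal analysis, taking node 3 as the 0 V reference.
Source V1 fixes V_0 = 5 V.
KCL at each unknown node (sum of currents leaving = 0; resistances in Ω):
  Node 1: (V_1 - 5)/220 + (V_1 - V_2)/56 + (V_1 - 0)/3.6 = 0
  Node 2: (V_2 - V_1)/56 + (V_2 - 0)/1100 = 0
Collecting terms (coefficients in siemens):
  0.3002·V_1 - 0.01786·V_2 = 0.02273
  0.01877·V_2 - 0.01786·V_1 = 0
Determinant D = (0.3002)(0.01877) - (-0.01786)(-0.01786) = 0.005314
V_1 = [(0.02273)(0.01877) - (-0.01786)(0)]/D = 0.08025 V
V_2 = [(0.3002)(0) - (0.02273)(-0.01786)]/D = 0.07637 V
V_th = V_2 - V_3 = 0.07637 - 0 = 0.07637 V
Step 2 — R_th: zero the source — replace V1 by a short circuit (node 3 merges into node 0) — and find the resistance seen between A (node 2) and B (node 0).
Reduce the network between node 2 (A) and node 0 (B) by series/parallel combination:
  Rp1 = R1 ‖ R3 (parallel, both between nodes 0 and 1) = 1/(1/220 + 1/3.6) = 3.542 Ω
  Rs1 = R2 + Rp1 (series, joined only at node 1) = 56 + 3.542 = 59.54 Ω
  Rp2 = R4 ‖ Rs1 (parallel, both between nodes 0 and 2) = 1/(1/1100 + 1/59.54) = 56.48 Ω
R_th = 56.48 Ω
I_n = V_th/R_th = 0.07637/56.48 = 0.001352 A, and R_n = R_th = 56.48 Ω

Final answer: I_n = 0.001352 A, R_n = 56.48 Ω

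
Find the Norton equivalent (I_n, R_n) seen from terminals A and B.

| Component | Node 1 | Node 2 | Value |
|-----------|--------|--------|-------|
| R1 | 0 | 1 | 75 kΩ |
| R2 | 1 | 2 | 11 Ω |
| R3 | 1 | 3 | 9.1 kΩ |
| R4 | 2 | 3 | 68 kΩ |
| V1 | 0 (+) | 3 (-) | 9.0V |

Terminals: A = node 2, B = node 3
Find the Thévenin equivalent first; then I_n = V_th/R_th and R_n = R_th.
Step 1 — V_th is the open-circuit voltage V_A - V_B (nothing connected across the terminals).
Nodal analysis, taking node 3 as the 0 V reference.
Source V1 fixes V_0 = 9 V.
KCL at each unknown node (sum of currents leaving = 0; resistances in Ω):
  Node 1: (V_1 - 9)/75000 + (V_1 - V_2)/11 + (V_1 - 0)/9100 = 0
  Node 2: (V_2 - V_1)/11 + (V_2 - 0)/68000 = 0
Collecting terms (coefficients in siemens):
  0.09103·V_1 - 0.09091·V_2 = 0.00012
  0.09092·V_2 - 0.09091·V_1 = 0
Determinant D = (0.09103)(0.09092) - (-0.09091)(-0.09091) = 0.00001254
V_1 = [(0.00012)(0.09092) - (-0.09091)(0)]/D = 0.87 V
V_2 = [(0.09103)(0) - (0.00012)(-0.09091)]/D = 0.8699 V
V_th = V_2 - V_3 = 0.8699 - 0 = 0.8699 V
Step 2 — R_th: zero the source — replace V1 by a short circuit (node 3 merges into node 0) — and find the resistance seen between A (node 2) and B (node 0).
Reduce the network between node 2 (A) and node 0 (B) by series/parallel combination:
  Rp1 = R1 ‖ R3 (parallel, both between nodes 0 and 1) = 1/(1/75000 + 1/9100) = 8115 Ω
  Rs1 = R2 + Rp1 (series, joined only at node 1) = 11 + 8115 = 8126 Ω
  Rp2 = R4 ‖ Rs1 (parallel, both between nodes 0 and 2) = 1/(1/68000 + 1/8126) = 7259 Ω
R_th = 7.259 kΩ
I_n = V_th/R_th = 0.8699/7259 = 0.0001198 A, and R_n = R_th = 7.259 kΩ

Final answer: I_n = 0.0001198 A, R_n = 7.259 kΩ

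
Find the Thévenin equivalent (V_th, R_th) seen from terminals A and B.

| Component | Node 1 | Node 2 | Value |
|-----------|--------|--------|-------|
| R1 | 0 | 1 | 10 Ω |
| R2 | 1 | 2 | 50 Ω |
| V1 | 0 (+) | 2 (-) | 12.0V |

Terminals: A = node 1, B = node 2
Step 1 — V_th is the open-circuit voltage V_A - V_B (nothing connected across the terminals).
Nodal analysis, taking node 2 as the 0 V reference.
Source V1 fixes V_0 = 12 V.
KCL at each unknown node (sum of currents leaving = 0; resistances in Ω):
  Node 1: (V_1 - 12)/10 + (V_1 - 0)/50 = 0
Collecting terms: 0.12 × V_1 = 1.2  =>  V_1 = 10 V
V_th = V_1 - V_2 = 10 - 0 = 10 V
Step 2 — R_th: zero the source — replace V1 by a short circuit (node 2 merges into node 0) — and find the resistance seen between A (node 1) and B (node 0).
Reduce the network between node 1 (A) and node 0 (B) by series/parallel combination:
  Rp1 = R1 ‖ R2 (parallel, both between nodes 0 and 1) = 1/(1/10 + 1/50) = 8.333 Ω
R_th = 8.333 Ω

Final answer: V_th = 10 V, R_th = 8.333 Ω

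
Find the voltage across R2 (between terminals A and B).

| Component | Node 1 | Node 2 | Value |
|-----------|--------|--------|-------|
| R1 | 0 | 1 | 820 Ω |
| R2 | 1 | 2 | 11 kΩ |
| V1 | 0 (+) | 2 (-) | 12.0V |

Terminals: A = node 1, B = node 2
R1 and R2 are in series across V1 (node 0 → node 1 → node 2), and the output A–B is taken across R2, so this is a voltage divider.
Series current: I = V1/(R1 + R2) = 12/(820 + 11000) = 12/11820 = 0.001015 A
V_R2 = I × R2 = V1 × R2/(R1 + R2) = 12 × 11000/11820 = 11.17 V

Final answer: 11.17 V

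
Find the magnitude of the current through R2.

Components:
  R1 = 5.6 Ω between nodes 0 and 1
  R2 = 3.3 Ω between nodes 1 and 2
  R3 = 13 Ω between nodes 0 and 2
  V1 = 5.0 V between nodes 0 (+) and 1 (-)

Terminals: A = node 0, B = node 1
Nodal analysis, taking node 1 as the 0 V reference.
Source V1 fixes V_0 = 5 V.
KCL at each unknown node (sum of currents leaving = 0; resistances in Ω):
  Node 2: (V_2 - 0)/3.3 + (V_2 - 5)/13 = 0
Collecting terms: 0.38 × V_2 = 0.3846  =>  V_2 = 1.012 V
I_R2 = (V_1 - V_2)/R2 = (0 - 1.012)/3.3 = -0.3067 A
|I_R2| = 0.3067 A

Final answer: |I_R2| = 0.3067 A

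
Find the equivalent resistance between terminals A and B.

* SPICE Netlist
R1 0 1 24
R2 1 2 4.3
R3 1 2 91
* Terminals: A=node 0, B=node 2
Reduce the network between node 0 (A) and node 2 (B) by series/parallel combination:
  Rp1 = R2 ‖ R3 (parallel, both between nodes 1 and 2) = 1/(1/4.3 + 1/91) = 4.106 Ω
  Rs1 = R1 + Rp1 (series, joined only at node 1) = 24 + 4.106 = 28.11 Ω
R_eq = 28.11 Ω

Final answer: 28.11 Ω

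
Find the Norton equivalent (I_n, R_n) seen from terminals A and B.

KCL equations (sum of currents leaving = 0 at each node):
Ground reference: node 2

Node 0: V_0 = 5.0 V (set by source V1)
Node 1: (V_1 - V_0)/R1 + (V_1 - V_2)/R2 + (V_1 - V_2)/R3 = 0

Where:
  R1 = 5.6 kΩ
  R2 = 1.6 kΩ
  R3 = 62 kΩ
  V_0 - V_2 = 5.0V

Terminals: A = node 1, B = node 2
Find the Thévenin equivalent first; then I_n = V_th/R_th and R_n = R_th.
Step 1 — V_th is the open-circuit voltage V_A - V_B (nothing connected across the terminals).
Nodal analysis, taking node 2 as the 0 V reference.
Source V1 fixes V_0 = 5 V.
KCL at each unknown node (sum of currents leaving = 0; resistances in Ω):
  Node 1: (V_1 - 5)/5600 + (V_1 - 0)/1600 + (V_1 - 0)/62000 = 0
Collecting terms: 0.0008197 × V_1 = 0.0008929  =>  V_1 = 1.089 V
V_th = V_1 - V_2 = 1.089 - 0 = 1.089 V
Step 2 — R_th: zero the source — replace V1 by a short circuit (node 2 merges into node 0) — and find the resistance seen between A (node 1) and B (node 0).
Reduce the network between node 1 (A) and node 0 (B) by series/parallel combination:
  Rp1 = R1 ‖ R2 ‖ R3 (parallel, all between nodes 0 and 1) = 1/(1/5600 + 1/1600 + 1/62000) = 1220 Ω
R_th = 1.22 kΩ
I_n = V_th/R_th = 1.089/1220 = 0.0008929 A, and R_n = R_th = 1.22 kΩ

Final answer: I_n = 0.0008929 A, R_n = 1.22 kΩ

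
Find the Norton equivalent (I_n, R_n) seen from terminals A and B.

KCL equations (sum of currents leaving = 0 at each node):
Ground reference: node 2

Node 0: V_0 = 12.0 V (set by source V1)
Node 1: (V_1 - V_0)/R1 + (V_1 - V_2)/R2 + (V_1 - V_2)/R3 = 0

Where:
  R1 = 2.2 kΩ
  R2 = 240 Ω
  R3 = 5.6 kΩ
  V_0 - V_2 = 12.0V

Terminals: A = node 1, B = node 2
Find the Thévenin equivalent first; then I_n = V_th/R_th and R_n = R_th.
Step 1 — V_th is the open-circuit voltage V_A - V_B (nothing connected across the terminals).
Nodal analysis, taking node 2 as the 0 V reference.
Source V1 fixes V_0 = 12 V.
KCL at each unknown node (sum of currents leaving = 0; resistances in Ω):
  Node 1: (V_1 - 12)/2200 + (V_1 - 0)/240 + (V_1 - 0)/5600 = 0
Collecting terms: 0.0048 × V_1 = 0.005455  =>  V_1 = 1.136 V
V_th = V_1 - V_2 = 1.136 - 0 = 1.136 V
Step 2 — R_th: zero the source — replace V1 by a short circuit (node 2 merges into node 0) — and find the resistance seen between A (node 1) and B (node 0).
Reduce the network between node 1 (A) and node 0 (B) by series/parallel combination:
  Rp1 = R1 ‖ R2 ‖ R3 (parallel, all between nodes 0 and 1) = 1/(1/2200 + 1/240 + 1/5600) = 208.3 Ω
R_th = 208.3 Ω
I_n = V_th/R_th = 1.136/208.3 = 0.005455 A, and R_n = R_th = 208.3 Ω

Final answer: I_n = 0.005455 A, R_n = 208.3 Ω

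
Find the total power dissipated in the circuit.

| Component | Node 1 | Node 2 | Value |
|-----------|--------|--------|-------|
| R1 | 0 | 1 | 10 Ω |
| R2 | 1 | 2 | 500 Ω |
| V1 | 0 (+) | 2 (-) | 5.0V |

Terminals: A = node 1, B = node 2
Nodal analysis, taking node 2 as the 0 V reference.
Source V1 fixes V_0 = 5 V.
KCL at each unknown node (sum of currents leaving = 0; resistances in Ω):
  Node 1: (V_1 - 5)/10 + (V_1 - 0)/500 = 0
Collecting terms: 0.102 × V_1 = 0.5  =>  V_1 = 4.902 V
Power in each resistor, P = (ΔV)²/R:
  P_R1 = (5 - 4.902)²/10 = 0.0009612 W
  P_R2 = (4.902 - 0)²/500 = 0.04806 W
P_total = P_R1 + P_R2 = 0.04902 W

Final answer: 0.04902 W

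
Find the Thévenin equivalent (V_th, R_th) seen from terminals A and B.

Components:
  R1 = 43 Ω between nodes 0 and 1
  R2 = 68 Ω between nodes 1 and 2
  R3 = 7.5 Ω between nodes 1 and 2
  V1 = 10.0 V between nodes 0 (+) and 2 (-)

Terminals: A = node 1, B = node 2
Step 1 — V_th is the open-circuit voltage V_A - V_B (nothing connected across the terminals).
Nodal analysis, taking node 2 as the 0 V reference.
Source V1 fixes V_0 = 10 V.
KCL at each unknown node (sum of currents leaving = 0; resistances in Ω):
  Node 1: (V_1 - 10)/43 + (V_1 - 0)/68 + (V_1 - 0)/7.5 = 0
Collecting terms: 0.1713 × V_1 = 0.2326  =>  V_1 = 1.358 V
V_th = V_1 - V_2 = 1.358 - 0 = 1.358 V
Step 2 — R_th: zero the source — replace V1 by a short circuit (node 2 merges into node 0) — and find the resistance seen between A (node 1) and B (node 0).
Reduce the network between node 1 (A) and node 0 (B) by series/parallel combination:
  Rp1 = R1 ‖ R2 ‖ R3 (parallel, all between nodes 0 and 1) = 1/(1/43 + 1/68 + 1/7.5) = 5.838 Ω
R_th = 5.838 Ω

Final answer: V_th = 1.358 V, R_th = 5.838 Ω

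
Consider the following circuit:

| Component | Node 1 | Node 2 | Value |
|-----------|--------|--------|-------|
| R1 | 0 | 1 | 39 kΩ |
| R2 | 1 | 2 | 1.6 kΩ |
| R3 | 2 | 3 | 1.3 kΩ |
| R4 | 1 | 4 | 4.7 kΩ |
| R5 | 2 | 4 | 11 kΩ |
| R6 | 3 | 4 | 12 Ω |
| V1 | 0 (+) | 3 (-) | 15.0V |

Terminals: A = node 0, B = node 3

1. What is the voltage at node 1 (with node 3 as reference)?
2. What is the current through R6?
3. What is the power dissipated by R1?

Nodal analysis, taking node 3 as the 0 V reference.
Source V1 fixes V_0 = 15 V.
KCL at each unknown node (sum of currents leaving = 0; resistances in Ω):
  Node 1: (V_1 - 15)/39000 + (V_1 - V_2)/1600 + (V_1 - V_4)/4700 = 0
  Node 2: (V_2 - V_1)/1600 + (V_2 - 0)/1300 + (V_2 - V_4)/11000 = 0
  Node 4: (V_4 - V_1)/4700 + (V_4 - V_2)/11000 + (V_4 - 0)/12 = 0
Collecting terms (coefficients in siemens):
  0.0008634·V_1 - 0.000625·V_2 - 0.0002128·V_4 = 0.0003846
  0.001485·V_2 - 0.000625·V_1 - 0.00009091·V_4 = 0
  0.08364·V_4 - 0.0002128·V_1 - 0.00009091·V_2 = 0
Solving these 3 simultaneous equations (Gaussian elimination) gives:
  V_1 = 0.6414 V, V_2 = 0.2701 V, V_4 = 0.001925 V
Part 1:
  Read off the nodal solution: V_1 = 0.6414 V
Part 2:
  I_R6 = (V_3 - V_4)/R6 = (0 - 0.001925)/12 = -0.0001604 A
  Magnitude: I_R6 = 0.0001604 A
Part 3:
  I_R1 = (V_0 - V_1)/R1 = (15 - 0.6414)/39000 = 0.0003682 A
  P_R1 = I_R1² × R1 = (0.0003682)² × 39000 = 0.005286 W

Final answers:
1. V_1 = 0.6414 V
2. I_R6 = 0.0001604 A
3. P_R1 = 0.005286 W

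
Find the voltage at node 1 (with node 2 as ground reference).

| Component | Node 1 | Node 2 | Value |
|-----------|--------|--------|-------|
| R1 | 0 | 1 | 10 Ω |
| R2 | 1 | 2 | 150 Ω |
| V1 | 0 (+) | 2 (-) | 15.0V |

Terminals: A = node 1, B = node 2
Nodal analysis, taking node 2 as the 0 V reference.
Source V1 fixes V_0 = 15 V.
KCL at each unknown node (sum of currents leaving = 0; resistances in Ω):
  Node 1: (V_1 - 15)/10 + (V_1 - 0)/150 = 0
Collecting terms: 0.1067 × V_1 = 1.5  =>  V_1 = 14.06 V
The requested potential is V_1 = 14.06 V.

Final answer: V_1 = 14.06 V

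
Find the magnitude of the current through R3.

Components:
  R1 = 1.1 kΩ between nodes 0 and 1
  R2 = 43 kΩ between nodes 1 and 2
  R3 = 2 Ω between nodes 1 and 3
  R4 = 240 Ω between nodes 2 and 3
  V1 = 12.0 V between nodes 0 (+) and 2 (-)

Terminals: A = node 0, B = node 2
Nodal analysis, taking node 2 as the 0 V reference.
Source V1 fixes V_0 = 12 V.
KCL at each unknown node (sum of currents leaving = 0; resistances in Ω):
  Node 1: (V_1 - 12)/1100 + (V_1 - 0)/43000 + (V_1 - V_3)/2 = 0
  Node 3: (V_3 - V_1)/2 + (V_3 - 0)/240 = 0
Collecting terms (coefficients in siemens):
  0.5009·V_1 - 0.5·V_3 = 0.01091
  0.5042·V_3 - 0.5·V_1 = 0
Determinant D = (0.5009)(0.5042) - (-0.5)(-0.5) = 0.002553
V_1 = [(0.01091)(0.5042) - (-0.5)(0)]/D = 2.154 V
V_3 = [(0.5009)(0) - (0.01091)(-0.5)]/D = 2.136 V
I_R3 = (V_1 - V_3)/R3 = (2.154 - 2.136)/2 = 0.008901 A
|I_R3| = 0.008901 A

Final answer: |I_R3| = 0.008901 A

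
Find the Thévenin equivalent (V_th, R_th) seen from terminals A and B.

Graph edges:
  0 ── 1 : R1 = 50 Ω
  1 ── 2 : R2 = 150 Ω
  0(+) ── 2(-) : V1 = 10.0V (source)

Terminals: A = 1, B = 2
Step 1 — V_th is the open-circuit voltage V_A - V_B (nothing connected across the terminals).
Nodal analysis, taking node 2 as the 0 V reference.
Source V1 fixes V_0 = 10 V.
KCL at each unknown node (sum of currents leaving = 0; resistances in Ω):
  Node 1: (V_1 - 10)/50 + (V_1 - 0)/150 = 0
Collecting terms: 0.02667 × V_1 = 0.2  =>  V_1 = 7.5 V
V_th = V_1 - V_2 = 7.5 - 0 = 7.5 V
Step 2 — R_th: zero the source — replace V1 by a short circuit (node 2 merges into node 0) — and find the resistance seen between A (node 1) and B (node 0).
Reduce the network between node 1 (A) and node 0 (B) by series/parallel combination:
  Rp1 = R1 ‖ R2 (parallel, both between nodes 0 and 1) = 1/(1/50 + 1/150) = 37.5 Ω
R_th = 37.5 Ω

Final answer: V_th = 7.5 V, R_th = 37.5 Ω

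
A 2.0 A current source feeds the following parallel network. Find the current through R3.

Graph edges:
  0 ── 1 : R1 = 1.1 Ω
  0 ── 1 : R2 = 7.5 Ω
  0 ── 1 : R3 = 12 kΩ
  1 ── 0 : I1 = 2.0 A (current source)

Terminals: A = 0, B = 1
All resistors sit directly between nodes 0 and 1, so they are in parallel and share one voltage V; the full source current 2 A splits among them.
1/R_par = 1/1.1 + 1/7.5 + 1/12000 = 1.043 S  =>  R_par = 0.9592 Ω
V = I × R_par = 2 × 0.9592 = 1.918 V
I_R3 = V/R3 = 1.918/12000 = 0.0001599 A

Final answer: 0.0001599 A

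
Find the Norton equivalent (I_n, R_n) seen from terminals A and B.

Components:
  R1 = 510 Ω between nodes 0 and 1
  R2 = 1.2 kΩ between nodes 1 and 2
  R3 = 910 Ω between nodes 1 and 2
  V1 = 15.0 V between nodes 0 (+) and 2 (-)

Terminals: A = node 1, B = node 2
Find the Thévenin equivalent first; then I_n = V_th/R_th and R_n = R_th.
Step 1 — V_th is the open-circuit voltage V_A - V_B (nothing connected across the terminals).
Nodal analysis, taking node 2 as the 0 V reference.
Source V1 fixes V_0 = 15 V.
KCL at each unknown node (sum of currents leaving = 0; resistances in Ω):
  Node 1: (V_1 - 15)/510 + (V_1 - 0)/1200 + (V_1 - 0)/910 = 0
Collecting terms: 0.003893 × V_1 = 0.02941  =>  V_1 = 7.555 V
V_th = V_1 - V_2 = 7.555 - 0 = 7.555 V
Step 2 — R_th: zero the source — replace V1 by a short circuit (node 2 merges into node 0) — and find the resistance seen between A (node 1) and B (node 0).
Reduce the network between node 1 (A) and node 0 (B) by series/parallel combination:
  Rp1 = R1 ‖ R2 ‖ R3 (parallel, all between nodes 0 and 1) = 1/(1/510 + 1/1200 + 1/910) = 256.9 Ω
R_th = 256.9 Ω
I_n = V_th/R_th = 7.555/256.9 = 0.02941 A, and R_n = R_th = 256.9 Ω

Final answer: I_n = 0.02941 A, R_n = 256.9 Ω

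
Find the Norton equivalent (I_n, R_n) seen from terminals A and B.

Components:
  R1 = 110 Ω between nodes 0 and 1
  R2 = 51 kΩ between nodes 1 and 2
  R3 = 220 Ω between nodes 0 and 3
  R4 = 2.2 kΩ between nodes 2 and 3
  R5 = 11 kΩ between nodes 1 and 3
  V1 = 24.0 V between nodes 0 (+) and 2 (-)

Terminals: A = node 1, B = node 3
Find the Thévenin equivalent first; then I_n = V_th/R_th and R_n = R_th.
Step 1 — V_th is the open-circuit voltage V_A - V_B (nothing connected across the terminals).
Nodal analysis, taking node 2 as the 0 V reference.
Source V1 fixes V_0 = 24 V.
KCL at each unknown node (sum of currents leaving = 0; resistances in Ω):
  Node 1: (V_1 - 24)/110 + (V_1 - 0)/51000 + (V_1 - V_3)/11000 = 0
  Node 3: (V_3 - 24)/220 + (V_3 - 0)/2200 + (V_3 - V_1)/11000 = 0
Collecting terms (coefficients in siemens):
  0.009201·V_1 - 0.00009091·V_3 = 0.2182
  0.005091·V_3 - 0.00009091·V_1 = 0.1091
Determinant D = (0.009201)(0.005091) - (-0.00009091)(-0.00009091) = 0.00004684
V_1 = [(0.2182)(0.005091) - (-0.00009091)(0.1091)]/D = 23.93 V
V_3 = [(0.009201)(0.1091) - (0.2182)(-0.00009091)]/D = 21.86 V
V_th = V_1 - V_3 = 23.93 - 21.86 = 2.072 V
Step 2 — R_th: zero the source — replace V1 by a short circuit (node 2 merges into node 0) — and find the resistance seen between A (node 1) and B (node 3).
Reduce the network between node 1 (A) and node 3 (B) by series/parallel combination:
  Rp1 = R1 ‖ R2 (parallel, both between nodes 0 and 1) = 1/(1/110 + 1/51000) = 109.8 Ω
  Rp2 = R3 ‖ R4 (parallel, both between nodes 0 and 3) = 1/(1/220 + 1/2200) = 200 Ω
  Rs1 = Rp1 + Rp2 (series, joined only at node 0) = 109.8 + 200 = 309.8 Ω
  Rp3 = R5 ‖ Rs1 (parallel, both between nodes 1 and 3) = 1/(1/11000 + 1/309.8) = 301.3 Ω
R_th = 301.3 Ω
I_n = V_th/R_th = 2.072/301.3 = 0.006877 A, and R_n = R_th = 301.3 Ω

Final answer: I_n = 0.006877 A, R_n = 301.3 Ω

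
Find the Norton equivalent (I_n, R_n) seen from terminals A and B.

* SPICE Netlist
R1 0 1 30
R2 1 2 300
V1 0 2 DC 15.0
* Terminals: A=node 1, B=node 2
Find the Thévenin equivalent first; then I_n = V_th/R_th and R_n = R_th.
Step 1 — V_th is the open-circuit voltage V_A - V_B (nothing connected across the terminals).
Nodal analysis, taking node 2 as the 0 V reference.
Source V1 fixes V_0 = 15 V.
KCL at each unknown node (sum of currents leaving = 0; resistances in Ω):
  Node 1: (V_1 - 15)/30 + (V_1 - 0)/300 = 0
Collecting terms: 0.03667 × V_1 = 0.5  =>  V_1 = 13.64 V
V_th = V_1 - V_2 = 13.64 - 0 = 13.64 V
Step 2 — R_th: zero the source — replace V1 by a short circuit (node 2 merges into node 0) — and find the resistance seen between A (node 1) and B (node 0).
Reduce the network between node 1 (A) and node 0 (B) by series/parallel combination:
  Rp1 = R1 ‖ R2 (parallel, both between nodes 0 and 1) = 1/(1/30 + 1/300) = 27.27 Ω
R_th = 27.27 Ω
I_n = V_th/R_th = 13.64/27.27 = 0.5 A, and R_n = R_th = 27.27 Ω

Final answer: I_n = 0.5 A, R_n = 27.27 Ω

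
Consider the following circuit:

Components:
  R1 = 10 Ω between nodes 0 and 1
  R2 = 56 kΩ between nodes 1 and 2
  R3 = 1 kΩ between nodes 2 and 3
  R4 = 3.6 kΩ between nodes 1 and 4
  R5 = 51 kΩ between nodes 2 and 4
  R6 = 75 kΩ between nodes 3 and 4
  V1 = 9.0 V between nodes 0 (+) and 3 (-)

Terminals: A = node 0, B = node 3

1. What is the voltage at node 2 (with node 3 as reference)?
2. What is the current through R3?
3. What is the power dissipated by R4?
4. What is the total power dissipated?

Nodal analysis, taking node 3 as the 0 V reference.
Source V1 fixes V_0 = 9 V.
KCL at each unknown node (sum of currents leaving = 0; resistances in Ω):
  Node 1: (V_1 - 9)/10 + (V_1 - V_2)/56000 + (V_1 - V_4)/3600 = 0
  Node 2: (V_2 - V_1)/56000 + (V_2 - 0)/1000 + (V_2 - V_4)/51000 = 0
  Node 4: (V_4 - V_1)/3600 + (V_4 - V_2)/51000 + (V_4 - 0)/75000 = 0
Collecting terms (coefficients in siemens):
  0.1003·V_1 - 0.00001786·V_2 - 0.0002778·V_4 = 0.9
  0.001037·V_2 - 0.00001786·V_1 - 0.00001961·V_4 = 0
  0.0003107·V_4 - 0.0002778·V_1 - 0.00001961·V_2 = 0
Solving these 3 simultaneous equations (Gaussian elimination) gives:
  V_1 = 8.996 V, V_2 = 0.3072 V, V_4 = 8.062 V
Part 1:
  Read off the nodal solution: V_2 = 0.3072 V
Part 2:
  I_R3 = (V_2 - V_3)/R3 = (0.3072 - 0)/1000 = 0.0003072 A
  Magnitude: I_R3 = 0.0003072 A
Part 3:
  I_R4 = (V_1 - V_4)/R4 = (8.996 - 8.062)/3600 = 0.0002595 A
  P_R4 = I_R4² × R4 = (0.0002595)² × 3600 = 0.0002425 W
Part 4:
  Power in each resistor, P = (ΔV)²/R:
    P_R1 = (9 - 8.996)²/10 = 0.00000172 W
    P_R2 = (8.996 - 0.3072)²/56000 = 0.001348 W
    P_R3 = (0.3072 - 0)²/1000 = 0.00009437 W
    P_R4 = (8.996 - 8.062)²/3600 = 0.0002425 W
    P_R5 = (0.3072 - 8.062)²/51000 = 0.001179 W
    P_R6 = (0 - 8.062)²/75000 = 0.0008665 W
  P_total = P_R1 + P_R2 + P_R3 + P_R4 + P_R5 + P_R6 = 0.003732 W

Final answers:
1. V_2 = 0.3072 V
2. I_R3 = 0.0003072 A
3. P_R4 = 0.0002425 W
4. P_total = 0.003732 W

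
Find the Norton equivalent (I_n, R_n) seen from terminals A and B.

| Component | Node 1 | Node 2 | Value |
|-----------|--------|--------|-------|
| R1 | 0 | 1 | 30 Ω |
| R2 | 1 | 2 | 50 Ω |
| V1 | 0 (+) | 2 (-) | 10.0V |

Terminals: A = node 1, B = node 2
Find the Thévenin equivalent first; then I_n = V_th/R_th and R_n = R_th.
Step 1 — V_th is the open-circuit voltage V_A - V_B (nothing connected across the terminals).
Nodal analysis, taking node 2 as the 0 V reference.
Source V1 fixes V_0 = 10 V.
KCL at each unknown node (sum of currents leaving = 0; resistances in Ω):
  Node 1: (V_1 - 10)/30 + (V_1 - 0)/50 = 0
Collecting terms: 0.05333 × V_1 = 0.3333  =>  V_1 = 6.25 V
V_th = V_1 - V_2 = 6.25 - 0 = 6.25 V
Step 2 — R_th: zero the source — replace V1 by a short circuit (node 2 merges into node 0) — and find the resistance seen between A (node 1) and B (node 0).
Reduce the network between node 1 (A) and node 0 (B) by series/parallel combination:
  Rp1 = R1 ‖ R2 (parallel, both between nodes 0 and 1) = 1/(1/30 + 1/50) = 18.75 Ω
R_th = 18.75 Ω
I_n = V_th/R_th = 6.25/18.75 = 0.3333 A, and R_n = R_th = 18.75 Ω

Final answer: I_n = 0.3333 A, R_n = 18.75 Ω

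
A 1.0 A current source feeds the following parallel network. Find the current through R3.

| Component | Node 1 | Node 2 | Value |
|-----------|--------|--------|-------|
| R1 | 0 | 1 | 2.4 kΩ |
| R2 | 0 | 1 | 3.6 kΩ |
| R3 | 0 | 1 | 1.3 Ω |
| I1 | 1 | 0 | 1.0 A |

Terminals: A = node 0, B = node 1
All resistors sit directly between nodes 0 and 1, so they are in parallel and share one voltage V; the full source current 1 A splits among them.
1/R_par = 1/2400 + 1/3600 + 1/1.3 = 0.7699 S  =>  R_par = 1.299 Ω
V = I × R_par = 1 × 1.299 = 1.299 V
I_R3 = V/R3 = 1.299/1.3 = 0.9991 A

Final answer: 0.9991 A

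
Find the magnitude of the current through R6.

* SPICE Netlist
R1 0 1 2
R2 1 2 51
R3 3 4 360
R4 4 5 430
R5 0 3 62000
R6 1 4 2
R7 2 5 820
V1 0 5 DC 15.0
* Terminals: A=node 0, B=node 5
Nodal analysis, taking node 5 as the 0 V reference.
Source V1 fixes V_0 = 15 V.
KCL at each unknown node (sum of currents leaving = 0; resistances in Ω):
  Node 1: (V_1 - 15)/2 + (V_1 - V_2)/51 + (V_1 - V_4)/2 = 0
  Node 2: (V_2 - V_1)/51 + (V_2 - 0)/820 = 0
  Node 3: (V_3 - V_4)/360 + (V_3 - 15)/62000 = 0
  Node 4: (V_4 - V_3)/360 + (V_4 - 0)/430 + (V_4 - V_1)/2 = 0
Collecting terms (coefficients in siemens):
  1.02·V_1 - 0.01961·V_2 - 0.5·V_4 = 7.5
  0.02083·V_2 - 0.01961·V_1 = 0
  0.002794·V_3 - 0.002778·V_4 = 0.0002419
  0.5051·V_4 - 0.5·V_1 - 0.002778·V_3 = 0
Solving these 4 simultaneous equations (Gaussian elimination) gives:
  V_1 = 14.9 V, V_2 = 14.02 V, V_3 = 14.83 V, V_4 = 14.83 V
I_R6 = (V_1 - V_4)/R6 = (14.9 - 14.83)/2 = 0.03448 A
|I_R6| = 0.03448 A

Final answer: |I_R6| = 0.03448 A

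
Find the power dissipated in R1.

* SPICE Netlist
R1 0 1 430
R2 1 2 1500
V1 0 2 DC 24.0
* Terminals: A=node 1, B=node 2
Nodal analysis, taking node 2 as the 0 V reference.
Source V1 fixes V_0 = 24 V.
KCL at each unknown node (sum of currents leaving = 0; resistances in Ω):
  Node 1: (V_1 - 24)/430 + (V_1 - 0)/1500 = 0
Collecting terms: 0.002992 × V_1 = 0.05581  =>  V_1 = 18.65 V
I_R1 = (V_0 - V_1)/R1 = (24 - 18.65)/430 = 0.01244 A
P_R1 = I_R1² × R1 = (0.01244)² × 430 = 0.06649 W

Final answer: 0.06649 W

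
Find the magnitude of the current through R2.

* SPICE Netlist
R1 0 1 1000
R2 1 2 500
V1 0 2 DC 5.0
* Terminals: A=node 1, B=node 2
Nodal analysis, taking node 2 as the 0 V reference.
Source V1 fixes V_0 = 5 V.
KCL at each unknown node (sum of currents leaving = 0; resistances in Ω):
  Node 1: (V_1 - 5)/1000 + (V_1 - 0)/500 = 0
Collecting terms: 0.003 × V_1 = 0.005  =>  V_1 = 1.667 V
I_R2 = (V_1 - V_2)/R2 = (1.667 - 0)/500 = 0.003333 A
|I_R2| = 0.003333 A

Final answer: |I_R2| = 0.003333 A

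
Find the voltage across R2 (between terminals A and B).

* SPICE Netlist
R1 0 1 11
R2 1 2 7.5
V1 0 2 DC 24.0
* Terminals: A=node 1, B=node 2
R1 and R2 are in series across V1 (node 0 → node 1 → node 2), and the output A–B is taken across R2, so this is a voltage divider.
Series current: I = V1/(R1 + R2) = 24/(11 + 7.5) = 24/18.5 = 1.297 A
V_R2 = I × R2 = V1 × R2/(R1 + R2) = 24 × 7.5/18.5 = 9.73 V

Final answer: 9.73 V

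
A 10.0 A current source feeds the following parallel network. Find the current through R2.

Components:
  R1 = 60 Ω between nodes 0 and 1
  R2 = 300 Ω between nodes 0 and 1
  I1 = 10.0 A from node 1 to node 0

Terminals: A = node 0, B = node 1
All resistors sit directly between nodes 0 and 1, so they are in parallel and share one voltage V; the full source current 10 A splits among them.
1/R_par = 1/60 + 1/300 = 0.02 S  =>  R_par = 50 Ω
V = I × R_par = 10 × 50 = 500 V
I_R2 = V/R2 = 500/300 = 1.667 A

Final answer: 1.667 A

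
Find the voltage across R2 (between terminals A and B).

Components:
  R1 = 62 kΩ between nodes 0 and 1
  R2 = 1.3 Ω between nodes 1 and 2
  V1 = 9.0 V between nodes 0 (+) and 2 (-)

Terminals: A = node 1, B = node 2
R1 and R2 are in series across V1 (node 0 → node 1 → node 2), and the output A–B is taken across R2, so this is a voltage divider.
Series current: I = V1/(R1 + R2) = 9/(62000 + 1.3) = 9/62000 = 0.0001452 A
V_R2 = I × R2 = V1 × R2/(R1 + R2) = 9 × 1.3/62000 = 0.0001887 V

Final answer: 0.0001887 V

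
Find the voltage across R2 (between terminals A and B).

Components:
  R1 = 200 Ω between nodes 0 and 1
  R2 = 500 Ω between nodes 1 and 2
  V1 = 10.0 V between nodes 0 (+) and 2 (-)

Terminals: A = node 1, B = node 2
R1 and R2 are in series across V1 (node 0 → node 1 → node 2), and the output A–B is taken across R2, so this is a voltage divider.
Series current: I = V1/(R1 + R2) = 10/(200 + 500) = 10/700 = 0.01429 A
V_R2 = I × R2 = V1 × R2/(R1 + R2) = 10 × 500/700 = 7.143 V

Final answer: 7.143 V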